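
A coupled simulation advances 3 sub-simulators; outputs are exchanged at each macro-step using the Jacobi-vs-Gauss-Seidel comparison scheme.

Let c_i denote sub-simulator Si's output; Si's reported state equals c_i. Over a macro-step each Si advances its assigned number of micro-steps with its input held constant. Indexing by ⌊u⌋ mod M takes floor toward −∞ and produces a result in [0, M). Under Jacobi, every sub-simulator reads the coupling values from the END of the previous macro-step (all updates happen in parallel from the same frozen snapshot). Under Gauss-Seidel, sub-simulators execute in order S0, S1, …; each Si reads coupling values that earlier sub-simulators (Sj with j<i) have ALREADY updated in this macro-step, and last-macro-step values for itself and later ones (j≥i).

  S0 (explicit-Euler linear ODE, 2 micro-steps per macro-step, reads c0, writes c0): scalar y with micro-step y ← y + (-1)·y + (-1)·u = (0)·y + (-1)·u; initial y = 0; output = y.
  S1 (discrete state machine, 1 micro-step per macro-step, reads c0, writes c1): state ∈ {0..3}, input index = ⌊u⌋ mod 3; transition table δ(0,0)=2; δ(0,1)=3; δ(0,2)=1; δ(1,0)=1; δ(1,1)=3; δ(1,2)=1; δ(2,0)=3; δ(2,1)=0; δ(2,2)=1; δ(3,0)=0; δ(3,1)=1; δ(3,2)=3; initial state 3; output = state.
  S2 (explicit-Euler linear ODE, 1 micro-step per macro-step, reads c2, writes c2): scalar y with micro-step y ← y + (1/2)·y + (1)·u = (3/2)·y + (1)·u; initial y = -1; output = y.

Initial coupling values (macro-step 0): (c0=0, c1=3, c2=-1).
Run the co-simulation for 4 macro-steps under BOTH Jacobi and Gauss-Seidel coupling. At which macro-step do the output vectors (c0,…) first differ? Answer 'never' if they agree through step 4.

first divergence at macro-step: never

[Jacobi] macro 1: S0 reads c0=0 → after 2×micro: 0; S1 reads c0=0 → after 1×micro: 0; S2 reads c2=-1 → after 1×micro: -5/2 ⇒ (c0=0, c1=0, c2=-5/2)
[Jacobi] macro 2: S0 reads c0=0 → after 2×micro: 0; S1 reads c0=0 → after 1×micro: 2; S2 reads c2=-5/2 → after 1×micro: -25/4 ⇒ (c0=0, c1=2, c2=-25/4)
[Jacobi] macro 3: S0 reads c0=0 → after 2×micro: 0; S1 reads c0=0 → after 1×micro: 3; S2 reads c2=-25/4 → after 1×micro: -125/8 ⇒ (c0=0, c1=3, c2=-125/8)
[Jacobi] macro 4: S0 reads c0=0 → after 2×micro: 0; S1 reads c0=0 → after 1×micro: 0; S2 reads c2=-125/8 → after 1×micro: -625/16 ⇒ (c0=0, c1=0, c2=-625/16)
[Gauss-Seidel] macro 1: S0 reads c0=0 → after 2×micro: 0; S1 reads c0=0 → after 1×micro: 0; S2 reads c2=-1 → after 1×micro: -5/2 ⇒ (c0=0, c1=0, c2=-5/2)
[Gauss-Seidel] macro 2: S0 reads c0=0 → after 2×micro: 0; S1 reads c0=0 → after 1×micro: 2; S2 reads c2=-5/2 → after 1×micro: -25/4 ⇒ (c0=0, c1=2, c2=-25/4)
[Gauss-Seidel] macro 3: S0 reads c0=0 → after 2×micro: 0; S1 reads c0=0 → after 1×micro: 3; S2 reads c2=-25/4 → after 1×micro: -125/8 ⇒ (c0=0, c1=3, c2=-125/8)
[Gauss-Seidel] macro 4: S0 reads c0=0 → after 2×micro: 0; S1 reads c0=0 → after 1×micro: 0; S2 reads c2=-125/8 → after 1×micro: -625/16 ⇒ (c0=0, c1=0, c2=-625/16)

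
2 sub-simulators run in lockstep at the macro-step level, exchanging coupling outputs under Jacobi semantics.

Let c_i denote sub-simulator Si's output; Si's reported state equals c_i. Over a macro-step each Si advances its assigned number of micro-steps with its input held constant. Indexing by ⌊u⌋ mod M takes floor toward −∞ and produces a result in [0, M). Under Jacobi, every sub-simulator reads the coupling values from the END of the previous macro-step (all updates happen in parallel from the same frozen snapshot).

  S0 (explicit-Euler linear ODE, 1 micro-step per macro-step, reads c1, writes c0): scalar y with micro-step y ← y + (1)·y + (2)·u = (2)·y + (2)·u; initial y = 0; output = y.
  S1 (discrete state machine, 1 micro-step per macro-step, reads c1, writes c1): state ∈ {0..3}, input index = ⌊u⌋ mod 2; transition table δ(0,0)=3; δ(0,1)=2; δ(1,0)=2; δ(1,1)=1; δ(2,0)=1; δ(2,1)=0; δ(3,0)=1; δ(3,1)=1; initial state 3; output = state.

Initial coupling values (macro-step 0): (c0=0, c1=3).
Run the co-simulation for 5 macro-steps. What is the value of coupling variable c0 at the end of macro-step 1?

macro 1: S0 reads c1=3 → after 1×micro: 6; S1 reads c1=3 → after 1×micro: 1 ⇒ (c0=6, c1=1)
macro 2: S0 reads c1=1 → after 1×micro: 14; S1 reads c1=1 → after 1×micro: 1 ⇒ (c0=14, c1=1)
macro 3: S0 reads c1=1 → after 1×micro: 30; S1 reads c1=1 → after 1×micro: 1 ⇒ (c0=30, c1=1)
macro 4: S0 reads c1=1 → after 1×micro: 62; S1 reads c1=1 → after 1×micro: 1 ⇒ (c0=62, c1=1)
macro 5: S0 reads c1=1 → after 1×micro: 126; S1 reads c1=1 → after 1×micro: 1 ⇒ (c0=126, c1=1)

c0 at macro-step 1 = 6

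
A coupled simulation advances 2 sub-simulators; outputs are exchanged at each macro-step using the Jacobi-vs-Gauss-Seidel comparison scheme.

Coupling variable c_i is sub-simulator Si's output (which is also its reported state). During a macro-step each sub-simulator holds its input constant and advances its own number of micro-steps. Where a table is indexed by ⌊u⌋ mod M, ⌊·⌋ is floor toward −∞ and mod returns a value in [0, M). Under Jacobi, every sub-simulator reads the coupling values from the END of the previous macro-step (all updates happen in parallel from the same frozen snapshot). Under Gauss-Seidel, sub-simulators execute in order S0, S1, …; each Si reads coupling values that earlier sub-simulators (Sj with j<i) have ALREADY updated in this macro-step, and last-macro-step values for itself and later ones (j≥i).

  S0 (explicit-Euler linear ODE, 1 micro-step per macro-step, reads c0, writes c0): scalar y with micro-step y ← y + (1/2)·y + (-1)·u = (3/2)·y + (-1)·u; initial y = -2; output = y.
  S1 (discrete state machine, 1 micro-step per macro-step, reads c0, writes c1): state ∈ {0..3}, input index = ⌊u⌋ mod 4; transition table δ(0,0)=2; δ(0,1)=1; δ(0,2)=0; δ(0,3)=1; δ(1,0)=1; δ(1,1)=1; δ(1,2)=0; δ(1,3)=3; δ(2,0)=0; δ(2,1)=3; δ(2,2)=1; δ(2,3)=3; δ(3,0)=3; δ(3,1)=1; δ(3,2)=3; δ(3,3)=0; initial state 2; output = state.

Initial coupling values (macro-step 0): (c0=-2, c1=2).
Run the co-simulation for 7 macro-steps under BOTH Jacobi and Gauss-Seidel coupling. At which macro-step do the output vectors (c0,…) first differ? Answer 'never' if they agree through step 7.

first divergence at macro-step: 1

[Jacobi] macro 1: S0 reads c0=-2 → after 1×micro: -1; S1 reads c0=-2 → after 1×micro: 1 ⇒ (c0=-1, c1=1)
[Jacobi] macro 2: S0 reads c0=-1 → after 1×micro: -1/2; S1 reads c0=-1 → after 1×micro: 3 ⇒ (c0=-1/2, c1=3)
[Jacobi] macro 3: S0 reads c0=-1/2 → after 1×micro: -1/4; S1 reads c0=-1/2 → after 1×micro: 0 ⇒ (c0=-1/4, c1=0)
[Jacobi] macro 4: S0 reads c0=-1/4 → after 1×micro: -1/8; S1 reads c0=-1/4 → after 1×micro: 1 ⇒ (c0=-1/8, c1=1)
[Jacobi] macro 5: S0 reads c0=-1/8 → after 1×micro: -1/16; S1 reads c0=-1/8 → after 1×micro: 3 ⇒ (c0=-1/16, c1=3)
[Jacobi] macro 6: S0 reads c0=-1/16 → after 1×micro: -1/32; S1 reads c0=-1/16 → after 1×micro: 0 ⇒ (c0=-1/32, c1=0)
[Jacobi] macro 7: S0 reads c0=-1/32 → after 1×micro: -1/64; S1 reads c0=-1/32 → after 1×micro: 1 ⇒ (c0=-1/64, c1=1)
[Gauss-Seidel] macro 1: S0 reads c0=-2 → after 1×micro: -1; S1 reads c0=-1 → after 1×micro: 3 ⇒ (c0=-1, c1=3)
[Gauss-Seidel] macro 2: S0 reads c0=-1 → after 1×micro: -1/2; S1 reads c0=-1/2 → after 1×micro: 0 ⇒ (c0=-1/2, c1=0)
[Gauss-Seidel] macro 3: S0 reads c0=-1/2 → after 1×micro: -1/4; S1 reads c0=-1/4 → after 1×micro: 1 ⇒ (c0=-1/4, c1=1)
[Gauss-Seidel] macro 4: S0 reads c0=-1/4 → after 1×micro: -1/8; S1 reads c0=-1/8 → after 1×micro: 3 ⇒ (c0=-1/8, c1=3)
[Gauss-Seidel] macro 5: S0 reads c0=-1/8 → after 1×micro: -1/16; S1 reads c0=-1/16 → after 1×micro: 0 ⇒ (c0=-1/16, c1=0)
[Gauss-Seidel] macro 6: S0 reads c0=-1/16 → after 1×micro: -1/32; S1 reads c0=-1/32 → after 1×micro: 1 ⇒ (c0=-1/32, c1=1)
[Gauss-Seidel] macro 7: S0 reads c0=-1/32 → after 1×micro: -1/64; S1 reads c0=-1/64 → after 1×micro: 3 ⇒ (c0=-1/64, c1=3)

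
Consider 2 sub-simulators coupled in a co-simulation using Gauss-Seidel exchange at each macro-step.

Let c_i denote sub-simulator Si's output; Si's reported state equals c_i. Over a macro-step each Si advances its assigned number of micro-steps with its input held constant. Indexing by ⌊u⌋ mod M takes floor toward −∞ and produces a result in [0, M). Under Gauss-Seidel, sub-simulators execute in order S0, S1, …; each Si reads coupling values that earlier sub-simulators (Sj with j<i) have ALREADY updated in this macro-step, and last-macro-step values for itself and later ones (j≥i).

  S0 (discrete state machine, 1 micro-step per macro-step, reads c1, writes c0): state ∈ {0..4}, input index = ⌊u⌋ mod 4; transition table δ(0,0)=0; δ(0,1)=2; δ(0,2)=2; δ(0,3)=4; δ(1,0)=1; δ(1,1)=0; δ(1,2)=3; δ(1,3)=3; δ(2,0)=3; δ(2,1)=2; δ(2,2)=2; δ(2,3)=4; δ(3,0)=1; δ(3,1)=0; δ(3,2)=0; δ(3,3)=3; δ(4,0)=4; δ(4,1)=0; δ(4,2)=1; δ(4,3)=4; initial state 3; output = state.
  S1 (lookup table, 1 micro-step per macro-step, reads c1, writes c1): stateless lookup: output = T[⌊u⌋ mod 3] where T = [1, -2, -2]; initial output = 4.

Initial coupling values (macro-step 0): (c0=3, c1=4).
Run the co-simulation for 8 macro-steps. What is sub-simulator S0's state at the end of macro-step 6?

S0 state at macro-step 6 = 2

macro 1: S0 reads c1=4 → after 1×micro: 1; S1 reads c1=4 → after 1×micro: -2 ⇒ (c0=1, c1=-2)
macro 2: S0 reads c1=-2 → after 1×micro: 3; S1 reads c1=-2 → after 1×micro: -2 ⇒ (c0=3, c1=-2)
macro 3: S0 reads c1=-2 → after 1×micro: 0; S1 reads c1=-2 → after 1×micro: -2 ⇒ (c0=0, c1=-2)
macro 4: S0 reads c1=-2 → after 1×micro: 2; S1 reads c1=-2 → after 1×micro: -2 ⇒ (c0=2, c1=-2)
macro 5: S0 reads c1=-2 → after 1×micro: 2; S1 reads c1=-2 → after 1×micro: -2 ⇒ (c0=2, c1=-2)
macro 6: S0 reads c1=-2 → after 1×micro: 2; S1 reads c1=-2 → after 1×micro: -2 ⇒ (c0=2, c1=-2)
macro 7: S0 reads c1=-2 → after 1×micro: 2; S1 reads c1=-2 → after 1×micro: -2 ⇒ (c0=2, c1=-2)
macro 8: S0 reads c1=-2 → after 1×micro: 2; S1 reads c1=-2 → after 1×micro: -2 ⇒ (c0=2, c1=-2)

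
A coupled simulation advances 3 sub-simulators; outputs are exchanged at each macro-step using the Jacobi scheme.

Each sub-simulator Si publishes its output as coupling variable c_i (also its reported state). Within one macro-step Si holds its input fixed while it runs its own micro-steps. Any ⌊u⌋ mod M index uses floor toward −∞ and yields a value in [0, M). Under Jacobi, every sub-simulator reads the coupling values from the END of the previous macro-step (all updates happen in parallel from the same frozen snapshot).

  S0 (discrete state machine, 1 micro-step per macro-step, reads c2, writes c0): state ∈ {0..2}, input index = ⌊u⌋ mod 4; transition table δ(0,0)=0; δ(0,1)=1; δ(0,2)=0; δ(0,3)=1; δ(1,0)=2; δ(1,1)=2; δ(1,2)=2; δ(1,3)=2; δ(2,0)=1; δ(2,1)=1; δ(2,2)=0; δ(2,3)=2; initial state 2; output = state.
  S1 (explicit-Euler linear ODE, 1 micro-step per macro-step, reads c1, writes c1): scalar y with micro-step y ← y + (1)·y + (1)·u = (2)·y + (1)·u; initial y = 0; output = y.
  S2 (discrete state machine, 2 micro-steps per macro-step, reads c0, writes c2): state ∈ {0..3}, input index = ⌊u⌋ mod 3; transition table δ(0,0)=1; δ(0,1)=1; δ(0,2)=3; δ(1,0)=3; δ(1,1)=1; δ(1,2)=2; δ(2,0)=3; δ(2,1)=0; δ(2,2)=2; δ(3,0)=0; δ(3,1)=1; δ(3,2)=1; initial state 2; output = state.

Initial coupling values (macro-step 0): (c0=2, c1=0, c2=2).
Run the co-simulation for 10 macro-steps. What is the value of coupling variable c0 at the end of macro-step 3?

macro 1: S0 reads c2=2 → after 1×micro: 0; S1 reads c1=0 → after 1×micro: 0; S2 reads c0=2 → after 2×micro: 2 ⇒ (c0=0, c1=0, c2=2)
macro 2: S0 reads c2=2 → after 1×micro: 0; S1 reads c1=0 → after 1×micro: 0; S2 reads c0=0 → after 2×micro: 0 ⇒ (c0=0, c1=0, c2=0)
macro 3: S0 reads c2=0 → after 1×micro: 0; S1 reads c1=0 → after 1×micro: 0; S2 reads c0=0 → after 2×micro: 3 ⇒ (c0=0, c1=0, c2=3)
macro 4: S0 reads c2=3 → after 1×micro: 1; S1 reads c1=0 → after 1×micro: 0; S2 reads c0=0 → after 2×micro: 1 ⇒ (c0=1, c1=0, c2=1)
macro 5: S0 reads c2=1 → after 1×micro: 2; S1 reads c1=0 → after 1×micro: 0; S2 reads c0=1 → after 2×micro: 1 ⇒ (c0=2, c1=0, c2=1)
macro 6: S0 reads c2=1 → after 1×micro: 1; S1 reads c1=0 → after 1×micro: 0; S2 reads c0=2 → after 2×micro: 2 ⇒ (c0=1, c1=0, c2=2)
macro 7: S0 reads c2=2 → after 1×micro: 2; S1 reads c1=0 → after 1×micro: 0; S2 reads c0=1 → after 2×micro: 1 ⇒ (c0=2, c1=0, c2=1)
macro 8: S0 reads c2=1 → after 1×micro: 1; S1 reads c1=0 → after 1×micro: 0; S2 reads c0=2 → after 2×micro: 2 ⇒ (c0=1, c1=0, c2=2)
macro 9: S0 reads c2=2 → after 1×micro: 2; S1 reads c1=0 → after 1×micro: 0; S2 reads c0=1 → after 2×micro: 1 ⇒ (c0=2, c1=0, c2=1)
macro 10: S0 reads c2=1 → after 1×micro: 1; S1 reads c1=0 → after 1×micro: 0; S2 reads c0=2 → after 2×micro: 2 ⇒ (c0=1, c1=0, c2=2)

c0 at macro-step 3 = 0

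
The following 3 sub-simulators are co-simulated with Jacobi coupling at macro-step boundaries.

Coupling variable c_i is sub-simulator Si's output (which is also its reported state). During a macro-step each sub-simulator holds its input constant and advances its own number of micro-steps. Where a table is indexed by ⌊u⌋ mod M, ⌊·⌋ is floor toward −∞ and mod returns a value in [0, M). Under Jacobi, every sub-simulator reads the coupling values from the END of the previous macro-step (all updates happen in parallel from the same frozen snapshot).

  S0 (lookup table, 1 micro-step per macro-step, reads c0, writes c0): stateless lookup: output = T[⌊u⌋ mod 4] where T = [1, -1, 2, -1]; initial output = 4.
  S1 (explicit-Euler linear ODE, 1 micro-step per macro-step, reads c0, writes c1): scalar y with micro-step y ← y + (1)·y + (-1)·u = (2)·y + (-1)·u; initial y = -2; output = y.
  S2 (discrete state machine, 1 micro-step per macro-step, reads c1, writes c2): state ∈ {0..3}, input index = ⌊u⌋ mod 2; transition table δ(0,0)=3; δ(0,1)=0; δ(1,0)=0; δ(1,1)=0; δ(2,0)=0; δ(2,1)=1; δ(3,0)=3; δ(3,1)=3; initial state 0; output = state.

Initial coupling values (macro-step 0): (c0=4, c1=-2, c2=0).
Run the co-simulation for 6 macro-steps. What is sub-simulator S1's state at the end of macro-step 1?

S1 state at macro-step 1 = -8

macro 1: S0 reads c0=4 → after 1×micro: 1; S1 reads c0=4 → after 1×micro: -8; S2 reads c1=-2 → after 1×micro: 3 ⇒ (c0=1, c1=-8, c2=3)
macro 2: S0 reads c0=1 → after 1×micro: -1; S1 reads c0=1 → after 1×micro: -17; S2 reads c1=-8 → after 1×micro: 3 ⇒ (c0=-1, c1=-17, c2=3)
macro 3: S0 reads c0=-1 → after 1×micro: -1; S1 reads c0=-1 → after 1×micro: -33; S2 reads c1=-17 → after 1×micro: 3 ⇒ (c0=-1, c1=-33, c2=3)
macro 4: S0 reads c0=-1 → after 1×micro: -1; S1 reads c0=-1 → after 1×micro: -65; S2 reads c1=-33 → after 1×micro: 3 ⇒ (c0=-1, c1=-65, c2=3)
macro 5: S0 reads c0=-1 → after 1×micro: -1; S1 reads c0=-1 → after 1×micro: -129; S2 reads c1=-65 → after 1×micro: 3 ⇒ (c0=-1, c1=-129, c2=3)
macro 6: S0 reads c0=-1 → after 1×micro: -1; S1 reads c0=-1 → after 1×micro: -257; S2 reads c1=-129 → after 1×micro: 3 ⇒ (c0=-1, c1=-257, c2=3)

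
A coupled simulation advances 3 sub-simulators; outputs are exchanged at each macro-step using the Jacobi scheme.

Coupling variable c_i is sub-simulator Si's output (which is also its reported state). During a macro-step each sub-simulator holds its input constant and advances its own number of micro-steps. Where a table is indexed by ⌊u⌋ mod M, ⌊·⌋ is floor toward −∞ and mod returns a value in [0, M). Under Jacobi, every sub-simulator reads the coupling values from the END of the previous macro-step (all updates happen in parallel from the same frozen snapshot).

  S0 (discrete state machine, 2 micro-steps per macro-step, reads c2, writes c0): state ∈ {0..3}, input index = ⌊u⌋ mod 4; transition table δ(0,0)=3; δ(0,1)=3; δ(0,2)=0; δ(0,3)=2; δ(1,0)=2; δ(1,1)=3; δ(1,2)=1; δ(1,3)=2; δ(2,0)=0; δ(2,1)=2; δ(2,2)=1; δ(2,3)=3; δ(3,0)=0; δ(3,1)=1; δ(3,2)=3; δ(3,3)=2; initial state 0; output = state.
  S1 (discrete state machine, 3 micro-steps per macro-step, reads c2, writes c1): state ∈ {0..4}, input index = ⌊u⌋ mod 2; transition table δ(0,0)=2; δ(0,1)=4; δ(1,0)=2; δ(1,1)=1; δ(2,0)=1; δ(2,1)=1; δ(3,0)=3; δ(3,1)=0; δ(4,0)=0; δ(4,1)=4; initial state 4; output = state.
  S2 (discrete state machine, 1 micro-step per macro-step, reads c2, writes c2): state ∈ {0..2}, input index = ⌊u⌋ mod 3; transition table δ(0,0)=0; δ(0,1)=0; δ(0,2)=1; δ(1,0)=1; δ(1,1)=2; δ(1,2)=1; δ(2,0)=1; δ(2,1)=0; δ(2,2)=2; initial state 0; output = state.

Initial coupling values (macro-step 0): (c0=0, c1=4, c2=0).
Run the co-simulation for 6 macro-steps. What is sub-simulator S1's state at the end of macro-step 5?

macro 1: S0 reads c2=0 → after 2×micro: 0; S1 reads c2=0 → after 3×micro: 1; S2 reads c2=0 → after 1×micro: 0 ⇒ (c0=0, c1=1, c2=0)
macro 2: S0 reads c2=0 → after 2×micro: 0; S1 reads c2=0 → after 3×micro: 2; S2 reads c2=0 → after 1×micro: 0 ⇒ (c0=0, c1=2, c2=0)
macro 3: S0 reads c2=0 → after 2×micro: 0; S1 reads c2=0 → after 3×micro: 1; S2 reads c2=0 → after 1×micro: 0 ⇒ (c0=0, c1=1, c2=0)
macro 4: S0 reads c2=0 → after 2×micro: 0; S1 reads c2=0 → after 3×micro: 2; S2 reads c2=0 → after 1×micro: 0 ⇒ (c0=0, c1=2, c2=0)
macro 5: S0 reads c2=0 → after 2×micro: 0; S1 reads c2=0 → after 3×micro: 1; S2 reads c2=0 → after 1×micro: 0 ⇒ (c0=0, c1=1, c2=0)
macro 6: S0 reads c2=0 → after 2×micro: 0; S1 reads c2=0 → after 3×micro: 2; S2 reads c2=0 → after 1×micro: 0 ⇒ (c0=0, c1=2, c2=0)

S1 state at macro-step 5 = 1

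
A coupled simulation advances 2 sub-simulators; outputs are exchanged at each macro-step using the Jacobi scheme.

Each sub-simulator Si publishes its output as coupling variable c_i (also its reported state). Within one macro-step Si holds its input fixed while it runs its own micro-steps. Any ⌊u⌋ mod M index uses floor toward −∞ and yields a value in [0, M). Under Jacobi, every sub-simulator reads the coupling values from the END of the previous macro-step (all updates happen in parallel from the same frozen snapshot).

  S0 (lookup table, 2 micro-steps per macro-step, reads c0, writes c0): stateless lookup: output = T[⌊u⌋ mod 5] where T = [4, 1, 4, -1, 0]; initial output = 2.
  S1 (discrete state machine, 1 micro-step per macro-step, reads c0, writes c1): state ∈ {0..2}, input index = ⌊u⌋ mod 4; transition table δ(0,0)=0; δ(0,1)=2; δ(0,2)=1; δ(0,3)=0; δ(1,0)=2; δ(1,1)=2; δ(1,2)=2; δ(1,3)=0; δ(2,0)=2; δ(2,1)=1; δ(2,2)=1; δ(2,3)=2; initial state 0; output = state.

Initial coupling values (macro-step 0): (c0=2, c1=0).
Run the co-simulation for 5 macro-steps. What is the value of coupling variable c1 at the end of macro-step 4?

c1 at macro-step 4 = 2

macro 1: S0 reads c0=2 → after 2×micro: 4; S1 reads c0=2 → after 1×micro: 1 ⇒ (c0=4, c1=1)
macro 2: S0 reads c0=4 → after 2×micro: 0; S1 reads c0=4 → after 1×micro: 2 ⇒ (c0=0, c1=2)
macro 3: S0 reads c0=0 → after 2×micro: 4; S1 reads c0=0 → after 1×micro: 2 ⇒ (c0=4, c1=2)
macro 4: S0 reads c0=4 → after 2×micro: 0; S1 reads c0=4 → after 1×micro: 2 ⇒ (c0=0, c1=2)
macro 5: S0 reads c0=0 → after 2×micro: 4; S1 reads c0=0 → after 1×micro: 2 ⇒ (c0=4, c1=2)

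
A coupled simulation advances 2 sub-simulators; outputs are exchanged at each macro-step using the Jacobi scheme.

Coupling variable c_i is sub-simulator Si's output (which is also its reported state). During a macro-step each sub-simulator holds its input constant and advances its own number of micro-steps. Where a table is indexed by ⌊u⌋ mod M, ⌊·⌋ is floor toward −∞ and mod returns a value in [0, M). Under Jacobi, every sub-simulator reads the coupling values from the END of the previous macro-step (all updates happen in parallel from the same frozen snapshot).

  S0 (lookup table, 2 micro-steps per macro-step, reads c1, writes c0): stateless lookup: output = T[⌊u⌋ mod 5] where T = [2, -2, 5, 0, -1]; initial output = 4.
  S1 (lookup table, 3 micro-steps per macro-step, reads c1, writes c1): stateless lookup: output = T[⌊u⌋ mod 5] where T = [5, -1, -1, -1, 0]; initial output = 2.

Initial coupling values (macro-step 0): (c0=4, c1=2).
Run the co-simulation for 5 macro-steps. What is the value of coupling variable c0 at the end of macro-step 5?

c0 at macro-step 5 = 2

macro 1: S0 reads c1=2 → after 2×micro: 5; S1 reads c1=2 → after 3×micro: -1 ⇒ (c0=5, c1=-1)
macro 2: S0 reads c1=-1 → after 2×micro: -1; S1 reads c1=-1 → after 3×micro: 0 ⇒ (c0=-1, c1=0)
macro 3: S0 reads c1=0 → after 2×micro: 2; S1 reads c1=0 → after 3×micro: 5 ⇒ (c0=2, c1=5)
macro 4: S0 reads c1=5 → after 2×micro: 2; S1 reads c1=5 → after 3×micro: 5 ⇒ (c0=2, c1=5)
macro 5: S0 reads c1=5 → after 2×micro: 2; S1 reads c1=5 → after 3×micro: 5 ⇒ (c0=2, c1=5)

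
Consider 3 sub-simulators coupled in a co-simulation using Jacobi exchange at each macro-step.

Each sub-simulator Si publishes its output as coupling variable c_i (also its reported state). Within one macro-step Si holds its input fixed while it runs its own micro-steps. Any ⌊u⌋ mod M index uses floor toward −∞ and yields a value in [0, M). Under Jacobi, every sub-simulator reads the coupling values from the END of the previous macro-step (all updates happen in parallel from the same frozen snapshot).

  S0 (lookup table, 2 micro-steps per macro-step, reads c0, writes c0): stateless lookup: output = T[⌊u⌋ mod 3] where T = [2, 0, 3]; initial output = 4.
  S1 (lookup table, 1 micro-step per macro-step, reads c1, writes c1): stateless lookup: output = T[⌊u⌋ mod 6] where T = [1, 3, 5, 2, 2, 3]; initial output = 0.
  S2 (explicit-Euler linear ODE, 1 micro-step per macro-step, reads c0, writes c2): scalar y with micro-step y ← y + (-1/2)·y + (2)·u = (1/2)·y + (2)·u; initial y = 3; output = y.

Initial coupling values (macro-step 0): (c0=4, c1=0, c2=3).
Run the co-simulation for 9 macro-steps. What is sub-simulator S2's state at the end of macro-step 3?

S2 state at macro-step 3 = 51/8

macro 1: S0 reads c0=4 → after 2×micro: 0; S1 reads c1=0 → after 1×micro: 1; S2 reads c0=4 → after 1×micro: 19/2 ⇒ (c0=0, c1=1, c2=19/2)
macro 2: S0 reads c0=0 → after 2×micro: 2; S1 reads c1=1 → after 1×micro: 3; S2 reads c0=0 → after 1×micro: 19/4 ⇒ (c0=2, c1=3, c2=19/4)
macro 3: S0 reads c0=2 → after 2×micro: 3; S1 reads c1=3 → after 1×micro: 2; S2 reads c0=2 → after 1×micro: 51/8 ⇒ (c0=3, c1=2, c2=51/8)
macro 4: S0 reads c0=3 → after 2×micro: 2; S1 reads c1=2 → after 1×micro: 5; S2 reads c0=3 → after 1×micro: 147/16 ⇒ (c0=2, c1=5, c2=147/16)
macro 5: S0 reads c0=2 → after 2×micro: 3; S1 reads c1=5 → after 1×micro: 3; S2 reads c0=2 → after 1×micro: 275/32 ⇒ (c0=3, c1=3, c2=275/32)
macro 6: S0 reads c0=3 → after 2×micro: 2; S1 reads c1=3 → after 1×micro: 2; S2 reads c0=3 → after 1×micro: 659/64 ⇒ (c0=2, c1=2, c2=659/64)
macro 7: S0 reads c0=2 → after 2×micro: 3; S1 reads c1=2 → after 1×micro: 5; S2 reads c0=2 → after 1×micro: 1171/128 ⇒ (c0=3, c1=5, c2=1171/128)
macro 8: S0 reads c0=3 → after 2×micro: 2; S1 reads c1=5 → after 1×micro: 3; S2 reads c0=3 → after 1×micro: 2707/256 ⇒ (c0=2, c1=3, c2=2707/256)
macro 9: S0 reads c0=2 → after 2×micro: 3; S1 reads c1=3 → after 1×micro: 2; S2 reads c0=2 → after 1×micro: 4755/512 ⇒ (c0=3, c1=2, c2=4755/512)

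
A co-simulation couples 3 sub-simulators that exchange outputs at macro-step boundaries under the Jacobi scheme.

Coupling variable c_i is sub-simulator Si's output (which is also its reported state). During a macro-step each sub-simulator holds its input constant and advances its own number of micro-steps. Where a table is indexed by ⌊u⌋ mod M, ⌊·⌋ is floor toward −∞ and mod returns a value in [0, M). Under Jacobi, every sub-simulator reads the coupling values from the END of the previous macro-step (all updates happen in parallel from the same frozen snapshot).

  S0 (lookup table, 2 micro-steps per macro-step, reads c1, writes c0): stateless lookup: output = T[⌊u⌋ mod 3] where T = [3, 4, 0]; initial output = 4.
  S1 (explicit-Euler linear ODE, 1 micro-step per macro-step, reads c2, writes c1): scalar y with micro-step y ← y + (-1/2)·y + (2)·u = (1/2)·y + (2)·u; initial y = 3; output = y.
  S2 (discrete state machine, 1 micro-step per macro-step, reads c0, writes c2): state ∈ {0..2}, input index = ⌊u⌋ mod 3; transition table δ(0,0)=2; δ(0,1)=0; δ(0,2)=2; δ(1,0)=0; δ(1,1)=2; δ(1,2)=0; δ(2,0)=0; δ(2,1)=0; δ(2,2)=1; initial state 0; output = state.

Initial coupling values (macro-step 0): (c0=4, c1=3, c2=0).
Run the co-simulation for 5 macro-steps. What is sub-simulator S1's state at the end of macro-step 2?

macro 1: S0 reads c1=3 → after 2×micro: 3; S1 reads c2=0 → after 1×micro: 3/2; S2 reads c0=4 → after 1×micro: 0 ⇒ (c0=3, c1=3/2, c2=0)
macro 2: S0 reads c1=3/2 → after 2×micro: 4; S1 reads c2=0 → after 1×micro: 3/4; S2 reads c0=3 → after 1×micro: 2 ⇒ (c0=4, c1=3/4, c2=2)
macro 3: S0 reads c1=3/4 → after 2×micro: 3; S1 reads c2=2 → after 1×micro: 35/8; S2 reads c0=4 → after 1×micro: 0 ⇒ (c0=3, c1=35/8, c2=0)
macro 4: S0 reads c1=35/8 → after 2×micro: 4; S1 reads c2=0 → after 1×micro: 35/16; S2 reads c0=3 → after 1×micro: 2 ⇒ (c0=4, c1=35/16, c2=2)
macro 5: S0 reads c1=35/16 → after 2×micro: 0; S1 reads c2=2 → after 1×micro: 163/32; S2 reads c0=4 → after 1×micro: 0 ⇒ (c0=0, c1=163/32, c2=0)

S1 state at macro-step 2 = 3/4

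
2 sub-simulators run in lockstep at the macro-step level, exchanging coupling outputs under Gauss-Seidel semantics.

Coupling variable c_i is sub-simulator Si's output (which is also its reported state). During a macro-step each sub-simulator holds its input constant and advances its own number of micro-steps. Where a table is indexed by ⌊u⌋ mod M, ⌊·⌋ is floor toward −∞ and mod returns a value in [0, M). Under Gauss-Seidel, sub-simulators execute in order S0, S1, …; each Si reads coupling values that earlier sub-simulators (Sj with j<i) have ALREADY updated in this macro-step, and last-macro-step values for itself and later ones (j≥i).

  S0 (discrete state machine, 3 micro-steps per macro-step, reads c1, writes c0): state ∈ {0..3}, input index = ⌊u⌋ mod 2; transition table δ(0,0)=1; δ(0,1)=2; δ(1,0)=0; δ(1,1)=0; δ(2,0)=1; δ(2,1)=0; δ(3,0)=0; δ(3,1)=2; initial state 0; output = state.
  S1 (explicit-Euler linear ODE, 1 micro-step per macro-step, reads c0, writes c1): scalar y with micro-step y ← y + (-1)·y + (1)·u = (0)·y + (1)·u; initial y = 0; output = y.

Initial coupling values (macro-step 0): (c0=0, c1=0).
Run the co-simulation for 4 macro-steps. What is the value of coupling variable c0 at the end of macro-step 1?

c0 at macro-step 1 = 1

macro 1: S0 reads c1=0 → after 3×micro: 1; S1 reads c0=1 → after 1×micro: 1 ⇒ (c0=1, c1=1)
macro 2: S0 reads c1=1 → after 3×micro: 0; S1 reads c0=0 → after 1×micro: 0 ⇒ (c0=0, c1=0)
macro 3: S0 reads c1=0 → after 3×micro: 1; S1 reads c0=1 → after 1×micro: 1 ⇒ (c0=1, c1=1)
macro 4: S0 reads c1=1 → after 3×micro: 0; S1 reads c0=0 → after 1×micro: 0 ⇒ (c0=0, c1=0)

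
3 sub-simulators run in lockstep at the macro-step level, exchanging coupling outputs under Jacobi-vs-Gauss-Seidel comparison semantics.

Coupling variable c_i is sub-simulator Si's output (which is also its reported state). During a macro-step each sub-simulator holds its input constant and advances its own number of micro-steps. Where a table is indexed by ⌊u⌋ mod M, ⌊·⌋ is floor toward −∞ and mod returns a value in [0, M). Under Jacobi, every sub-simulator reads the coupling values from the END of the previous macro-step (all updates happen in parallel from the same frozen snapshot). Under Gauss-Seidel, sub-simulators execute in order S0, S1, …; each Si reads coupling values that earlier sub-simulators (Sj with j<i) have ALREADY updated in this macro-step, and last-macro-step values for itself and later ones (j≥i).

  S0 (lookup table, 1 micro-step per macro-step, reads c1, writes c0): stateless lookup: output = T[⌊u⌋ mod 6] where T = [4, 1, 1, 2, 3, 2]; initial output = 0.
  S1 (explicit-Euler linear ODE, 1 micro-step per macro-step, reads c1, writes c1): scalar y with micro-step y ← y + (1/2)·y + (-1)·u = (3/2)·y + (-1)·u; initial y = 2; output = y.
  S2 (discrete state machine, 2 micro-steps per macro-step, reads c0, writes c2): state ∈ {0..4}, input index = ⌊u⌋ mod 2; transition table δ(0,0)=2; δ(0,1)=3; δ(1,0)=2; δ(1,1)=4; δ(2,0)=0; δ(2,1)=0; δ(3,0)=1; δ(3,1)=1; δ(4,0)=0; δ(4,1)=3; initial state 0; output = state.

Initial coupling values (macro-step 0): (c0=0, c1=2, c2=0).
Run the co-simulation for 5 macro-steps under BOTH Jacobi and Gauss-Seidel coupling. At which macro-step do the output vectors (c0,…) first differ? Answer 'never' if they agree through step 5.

[Jacobi] macro 1: S0 reads c1=2 → after 1×micro: 1; S1 reads c1=2 → after 1×micro: 1; S2 reads c0=0 → after 2×micro: 0 ⇒ (c0=1, c1=1, c2=0)
[Jacobi] macro 2: S0 reads c1=1 → after 1×micro: 1; S1 reads c1=1 → after 1×micro: 1/2; S2 reads c0=1 → after 2×micro: 1 ⇒ (c0=1, c1=1/2, c2=1)
[Jacobi] macro 3: S0 reads c1=1/2 → after 1×micro: 4; S1 reads c1=1/2 → after 1×micro: 1/4; S2 reads c0=1 → after 2×micro: 3 ⇒ (c0=4, c1=1/4, c2=3)
[Jacobi] macro 4: S0 reads c1=1/4 → after 1×micro: 4; S1 reads c1=1/4 → after 1×micro: 1/8; S2 reads c0=4 → after 2×micro: 2 ⇒ (c0=4, c1=1/8, c2=2)
[Jacobi] macro 5: S0 reads c1=1/8 → after 1×micro: 4; S1 reads c1=1/8 → after 1×micro: 1/16; S2 reads c0=4 → after 2×micro: 2 ⇒ (c0=4, c1=1/16, c2=2)
[Gauss-Seidel] macro 1: S0 reads c1=2 → after 1×micro: 1; S1 reads c1=2 → after 1×micro: 1; S2 reads c0=1 → after 2×micro: 1 ⇒ (c0=1, c1=1, c2=1)
[Gauss-Seidel] macro 2: S0 reads c1=1 → after 1×micro: 1; S1 reads c1=1 → after 1×micro: 1/2; S2 reads c0=1 → after 2×micro: 3 ⇒ (c0=1, c1=1/2, c2=3)
[Gauss-Seidel] macro 3: S0 reads c1=1/2 → after 1×micro: 4; S1 reads c1=1/2 → after 1×micro: 1/4; S2 reads c0=4 → after 2×micro: 2 ⇒ (c0=4, c1=1/4, c2=2)
[Gauss-Seidel] macro 4: S0 reads c1=1/4 → after 1×micro: 4; S1 reads c1=1/4 → after 1×micro: 1/8; S2 reads c0=4 → after 2×micro: 2 ⇒ (c0=4, c1=1/8, c2=2)
[Gauss-Seidel] macro 5: S0 reads c1=1/8 → after 1×micro: 4; S1 reads c1=1/8 → after 1×micro: 1/16; S2 reads c0=4 → after 2×micro: 2 ⇒ (c0=4, c1=1/16, c2=2)

first divergence at macro-step: 1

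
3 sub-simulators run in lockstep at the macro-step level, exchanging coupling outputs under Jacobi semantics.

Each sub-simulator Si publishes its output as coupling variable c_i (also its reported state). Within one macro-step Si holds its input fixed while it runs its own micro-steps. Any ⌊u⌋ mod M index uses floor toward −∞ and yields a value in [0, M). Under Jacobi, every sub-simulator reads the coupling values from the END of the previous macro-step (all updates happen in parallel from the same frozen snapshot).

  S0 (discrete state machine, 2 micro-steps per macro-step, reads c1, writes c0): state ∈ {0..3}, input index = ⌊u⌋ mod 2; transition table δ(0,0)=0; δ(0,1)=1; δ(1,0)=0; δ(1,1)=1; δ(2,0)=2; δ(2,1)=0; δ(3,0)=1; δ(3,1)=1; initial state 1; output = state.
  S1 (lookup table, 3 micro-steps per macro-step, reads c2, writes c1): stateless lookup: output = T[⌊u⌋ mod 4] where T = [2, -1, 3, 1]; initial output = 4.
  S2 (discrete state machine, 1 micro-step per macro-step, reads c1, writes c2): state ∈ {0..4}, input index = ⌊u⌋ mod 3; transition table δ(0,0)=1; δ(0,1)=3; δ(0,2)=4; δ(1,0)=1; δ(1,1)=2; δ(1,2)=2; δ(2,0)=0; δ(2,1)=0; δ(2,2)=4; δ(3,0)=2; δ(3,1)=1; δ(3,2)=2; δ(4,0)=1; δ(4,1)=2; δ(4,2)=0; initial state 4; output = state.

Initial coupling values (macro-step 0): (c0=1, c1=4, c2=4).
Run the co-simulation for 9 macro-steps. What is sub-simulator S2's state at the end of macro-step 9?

S2 state at macro-step 9 = 1

macro 1: S0 reads c1=4 → after 2×micro: 0; S1 reads c2=4 → after 3×micro: 2; S2 reads c1=4 → after 1×micro: 2 ⇒ (c0=0, c1=2, c2=2)
macro 2: S0 reads c1=2 → after 2×micro: 0; S1 reads c2=2 → after 3×micro: 3; S2 reads c1=2 → after 1×micro: 4 ⇒ (c0=0, c1=3, c2=4)
macro 3: S0 reads c1=3 → after 2×micro: 1; S1 reads c2=4 → after 3×micro: 2; S2 reads c1=3 → after 1×micro: 1 ⇒ (c0=1, c1=2, c2=1)
macro 4: S0 reads c1=2 → after 2×micro: 0; S1 reads c2=1 → after 3×micro: -1; S2 reads c1=2 → after 1×micro: 2 ⇒ (c0=0, c1=-1, c2=2)
macro 5: S0 reads c1=-1 → after 2×micro: 1; S1 reads c2=2 → after 3×micro: 3; S2 reads c1=-1 → after 1×micro: 4 ⇒ (c0=1, c1=3, c2=4)
macro 6: S0 reads c1=3 → after 2×micro: 1; S1 reads c2=4 → after 3×micro: 2; S2 reads c1=3 → after 1×micro: 1 ⇒ (c0=1, c1=2, c2=1)
macro 7: S0 reads c1=2 → after 2×micro: 0; S1 reads c2=1 → after 3×micro: -1; S2 reads c1=2 → after 1×micro: 2 ⇒ (c0=0, c1=-1, c2=2)
macro 8: S0 reads c1=-1 → after 2×micro: 1; S1 reads c2=2 → after 3×micro: 3; S2 reads c1=-1 → after 1×micro: 4 ⇒ (c0=1, c1=3, c2=4)
macro 9: S0 reads c1=3 → after 2×micro: 1; S1 reads c2=4 → after 3×micro: 2; S2 reads c1=3 → after 1×micro: 1 ⇒ (c0=1, c1=2, c2=1)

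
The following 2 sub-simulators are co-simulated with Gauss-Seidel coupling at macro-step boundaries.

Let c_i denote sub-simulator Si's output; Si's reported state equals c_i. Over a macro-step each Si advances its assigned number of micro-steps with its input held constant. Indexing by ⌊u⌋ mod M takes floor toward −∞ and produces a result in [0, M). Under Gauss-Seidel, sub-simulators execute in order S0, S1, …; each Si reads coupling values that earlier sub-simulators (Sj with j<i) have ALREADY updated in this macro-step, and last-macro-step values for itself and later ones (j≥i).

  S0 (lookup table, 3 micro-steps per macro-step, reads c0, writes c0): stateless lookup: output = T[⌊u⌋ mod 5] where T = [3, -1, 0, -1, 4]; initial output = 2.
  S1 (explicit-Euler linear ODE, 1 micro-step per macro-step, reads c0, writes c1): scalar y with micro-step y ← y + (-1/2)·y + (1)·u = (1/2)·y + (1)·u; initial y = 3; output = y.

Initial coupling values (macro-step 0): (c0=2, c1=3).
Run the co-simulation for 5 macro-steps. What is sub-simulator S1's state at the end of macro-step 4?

S1 state at macro-step 4 = 71/16

macro 1: S0 reads c0=2 → after 3×micro: 0; S1 reads c0=0 → after 1×micro: 3/2 ⇒ (c0=0, c1=3/2)
macro 2: S0 reads c0=0 → after 3×micro: 3; S1 reads c0=3 → after 1×micro: 15/4 ⇒ (c0=3, c1=15/4)
macro 3: S0 reads c0=3 → after 3×micro: -1; S1 reads c0=-1 → after 1×micro: 7/8 ⇒ (c0=-1, c1=7/8)
macro 4: S0 reads c0=-1 → after 3×micro: 4; S1 reads c0=4 → after 1×micro: 71/16 ⇒ (c0=4, c1=71/16)
macro 5: S0 reads c0=4 → after 3×micro: 4; S1 reads c0=4 → after 1×micro: 199/32 ⇒ (c0=4, c1=199/32)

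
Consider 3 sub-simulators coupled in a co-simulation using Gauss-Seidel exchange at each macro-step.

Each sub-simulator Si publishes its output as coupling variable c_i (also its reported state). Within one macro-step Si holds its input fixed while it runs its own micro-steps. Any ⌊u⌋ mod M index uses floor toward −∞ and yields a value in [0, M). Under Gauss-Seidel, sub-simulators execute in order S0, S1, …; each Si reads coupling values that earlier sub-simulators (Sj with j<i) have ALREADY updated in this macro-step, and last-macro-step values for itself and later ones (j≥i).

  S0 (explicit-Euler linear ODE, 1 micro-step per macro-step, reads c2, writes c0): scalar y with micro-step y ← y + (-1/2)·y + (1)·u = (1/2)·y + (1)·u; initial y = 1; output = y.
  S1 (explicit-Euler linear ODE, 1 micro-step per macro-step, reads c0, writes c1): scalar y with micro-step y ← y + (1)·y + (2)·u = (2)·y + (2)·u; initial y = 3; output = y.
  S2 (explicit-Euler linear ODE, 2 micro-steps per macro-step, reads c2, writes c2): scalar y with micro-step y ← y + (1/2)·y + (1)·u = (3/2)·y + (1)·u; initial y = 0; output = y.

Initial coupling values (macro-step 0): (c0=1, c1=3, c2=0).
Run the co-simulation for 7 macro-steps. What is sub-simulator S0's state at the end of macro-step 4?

macro 1: S0 reads c2=0 → after 1×micro: 1/2; S1 reads c0=1/2 → after 1×micro: 7; S2 reads c2=0 → after 2×micro: 0 ⇒ (c0=1/2, c1=7, c2=0)
macro 2: S0 reads c2=0 → after 1×micro: 1/4; S1 reads c0=1/4 → after 1×micro: 29/2; S2 reads c2=0 → after 2×micro: 0 ⇒ (c0=1/4, c1=29/2, c2=0)
macro 3: S0 reads c2=0 → after 1×micro: 1/8; S1 reads c0=1/8 → after 1×micro: 117/4; S2 reads c2=0 → after 2×micro: 0 ⇒ (c0=1/8, c1=117/4, c2=0)
macro 4: S0 reads c2=0 → after 1×micro: 1/16; S1 reads c0=1/16 → after 1×micro: 469/8; S2 reads c2=0 → after 2×micro: 0 ⇒ (c0=1/16, c1=469/8, c2=0)
macro 5: S0 reads c2=0 → after 1×micro: 1/32; S1 reads c0=1/32 → after 1×micro: 1877/16; S2 reads c2=0 → after 2×micro: 0 ⇒ (c0=1/32, c1=1877/16, c2=0)
macro 6: S0 reads c2=0 → after 1×micro: 1/64; S1 reads c0=1/64 → after 1×micro: 7509/32; S2 reads c2=0 → after 2×micro: 0 ⇒ (c0=1/64, c1=7509/32, c2=0)
macro 7: S0 reads c2=0 → after 1×micro: 1/128; S1 reads c0=1/128 → after 1×micro: 30037/64; S2 reads c2=0 → after 2×micro: 0 ⇒ (c0=1/128, c1=30037/64, c2=0)

S0 state at macro-step 4 = 1/16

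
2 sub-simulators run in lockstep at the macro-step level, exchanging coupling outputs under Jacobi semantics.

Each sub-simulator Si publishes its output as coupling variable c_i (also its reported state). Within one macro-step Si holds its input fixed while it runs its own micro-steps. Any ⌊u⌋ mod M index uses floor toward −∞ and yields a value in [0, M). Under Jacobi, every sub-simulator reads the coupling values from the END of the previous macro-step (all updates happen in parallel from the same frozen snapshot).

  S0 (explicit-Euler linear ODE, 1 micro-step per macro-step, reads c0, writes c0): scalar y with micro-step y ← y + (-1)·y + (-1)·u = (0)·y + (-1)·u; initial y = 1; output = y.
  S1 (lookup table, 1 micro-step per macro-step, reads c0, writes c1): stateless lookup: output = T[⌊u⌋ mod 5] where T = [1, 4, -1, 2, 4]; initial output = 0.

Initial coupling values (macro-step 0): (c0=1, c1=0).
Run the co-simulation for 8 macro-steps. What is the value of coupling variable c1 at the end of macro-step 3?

macro 1: S0 reads c0=1 → after 1×micro: -1; S1 reads c0=1 → after 1×micro: 4 ⇒ (c0=-1, c1=4)
macro 2: S0 reads c0=-1 → after 1×micro: 1; S1 reads c0=-1 → after 1×micro: 4 ⇒ (c0=1, c1=4)
macro 3: S0 reads c0=1 → after 1×micro: -1; S1 reads c0=1 → after 1×micro: 4 ⇒ (c0=-1, c1=4)
macro 4: S0 reads c0=-1 → after 1×micro: 1; S1 reads c0=-1 → after 1×micro: 4 ⇒ (c0=1, c1=4)
macro 5: S0 reads c0=1 → after 1×micro: -1; S1 reads c0=1 → after 1×micro: 4 ⇒ (c0=-1, c1=4)
macro 6: S0 reads c0=-1 → after 1×micro: 1; S1 reads c0=-1 → after 1×micro: 4 ⇒ (c0=1, c1=4)
macro 7: S0 reads c0=1 → after 1×micro: -1; S1 reads c0=1 → after 1×micro: 4 ⇒ (c0=-1, c1=4)
macro 8: S0 reads c0=-1 → after 1×micro: 1; S1 reads c0=-1 → after 1×micro: 4 ⇒ (c0=1, c1=4)

c1 at macro-step 3 = 4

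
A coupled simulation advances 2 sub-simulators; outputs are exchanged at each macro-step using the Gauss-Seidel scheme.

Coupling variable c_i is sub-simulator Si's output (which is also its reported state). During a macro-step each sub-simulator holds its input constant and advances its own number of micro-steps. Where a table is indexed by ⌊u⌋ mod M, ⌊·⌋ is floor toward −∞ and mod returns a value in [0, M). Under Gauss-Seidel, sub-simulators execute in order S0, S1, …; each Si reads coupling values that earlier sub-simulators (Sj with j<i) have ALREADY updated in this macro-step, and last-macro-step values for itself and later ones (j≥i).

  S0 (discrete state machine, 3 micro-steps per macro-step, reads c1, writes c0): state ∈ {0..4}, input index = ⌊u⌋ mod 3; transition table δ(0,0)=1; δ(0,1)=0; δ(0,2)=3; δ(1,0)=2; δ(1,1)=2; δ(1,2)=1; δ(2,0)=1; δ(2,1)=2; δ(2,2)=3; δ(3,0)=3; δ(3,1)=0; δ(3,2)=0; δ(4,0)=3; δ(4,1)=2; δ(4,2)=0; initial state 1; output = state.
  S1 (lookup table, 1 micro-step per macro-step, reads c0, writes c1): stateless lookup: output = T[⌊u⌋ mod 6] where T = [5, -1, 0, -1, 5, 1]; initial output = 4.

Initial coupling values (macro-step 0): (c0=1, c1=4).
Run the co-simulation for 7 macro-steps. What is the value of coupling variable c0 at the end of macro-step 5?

c0 at macro-step 5 = 1

macro 1: S0 reads c1=4 → after 3×micro: 2; S1 reads c0=2 → after 1×micro: 0 ⇒ (c0=2, c1=0)
macro 2: S0 reads c1=0 → after 3×micro: 1; S1 reads c0=1 → after 1×micro: -1 ⇒ (c0=1, c1=-1)
macro 3: S0 reads c1=-1 → after 3×micro: 1; S1 reads c0=1 → after 1×micro: -1 ⇒ (c0=1, c1=-1)
macro 4: S0 reads c1=-1 → after 3×micro: 1; S1 reads c0=1 → after 1×micro: -1 ⇒ (c0=1, c1=-1)
macro 5: S0 reads c1=-1 → after 3×micro: 1; S1 reads c0=1 → after 1×micro: -1 ⇒ (c0=1, c1=-1)
macro 6: S0 reads c1=-1 → after 3×micro: 1; S1 reads c0=1 → after 1×micro: -1 ⇒ (c0=1, c1=-1)
macro 7: S0 reads c1=-1 → after 3×micro: 1; S1 reads c0=1 → after 1×micro: -1 ⇒ (c0=1, c1=-1)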